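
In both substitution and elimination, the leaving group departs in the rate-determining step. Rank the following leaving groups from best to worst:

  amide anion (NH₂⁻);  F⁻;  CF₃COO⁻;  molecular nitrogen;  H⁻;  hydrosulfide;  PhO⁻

Rank by basicity of the departing species: weakest base leaves most easily.
molecular nitrogen: no meaningful conjugate acid; N₂ departs as an exceptionally stable neutral molecule
CF₃COO⁻: pKₐ(CF₃COOH) ≈ 0.2
F⁻: pKₐ(HF) ≈ 3.2 — small and strongly basic; the poor halide leaving group
hydrosulfide: pKₐ(H₂S) ≈ 7 — larger and more polarisable than the oxygen analogue
PhO⁻: pKₐ(C₆H₅OH (phenol)) ≈ 10 — resonance into the ring helps, but still a poor LG
H⁻: pKₐ(H₂) ≈ 36 — extremely strong base; leaves only in special hydride-transfer contexts
amide anion (NH₂⁻): pKₐ(NH₃) ≈ 38

molecular nitrogen > CF₃COO⁻ > F⁻ > hydrosulfide > PhO⁻ > H⁻ > amide anion (NH₂⁻)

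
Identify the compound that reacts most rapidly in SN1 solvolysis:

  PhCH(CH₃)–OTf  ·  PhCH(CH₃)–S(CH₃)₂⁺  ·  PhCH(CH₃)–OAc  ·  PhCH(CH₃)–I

PhCH(CH₃)–OTf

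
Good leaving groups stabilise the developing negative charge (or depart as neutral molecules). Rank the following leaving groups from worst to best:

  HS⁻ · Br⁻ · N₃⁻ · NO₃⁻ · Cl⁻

Br⁻: pKₐ(HBr) ≈ -9
Cl⁻: pKₐ(HCl) ≈ -7
NO₃⁻: pKₐ(HNO₃) ≈ -1.3
N₃⁻: pKₐ(HN₃) ≈ 4.7
HS⁻: pKₐ(H₂S) ≈ 7
The question asks for worst first, so the sequence is read in increasing leaving-group ability.

HS⁻ < N₃⁻ < NO₃⁻ < Cl⁻ < Br⁻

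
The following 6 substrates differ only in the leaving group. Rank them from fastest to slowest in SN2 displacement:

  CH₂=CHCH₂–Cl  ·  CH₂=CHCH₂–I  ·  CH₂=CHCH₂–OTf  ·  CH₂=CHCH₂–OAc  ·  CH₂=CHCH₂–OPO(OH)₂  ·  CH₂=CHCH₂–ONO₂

CH₂=CHCH₂–OTf > CH₂=CHCH₂–I > CH₂=CHCH₂–Cl > CH₂=CHCH₂–ONO₂ > CH₂=CHCH₂–OPO(OH)₂ > CH₂=CHCH₂–OAc

The skeletons are identical, so relative rate is governed entirely by leaving-group ability.
Rank by basicity of the departing species: weakest base leaves most easily.
CH₂=CHCH₂–OTf loses OTf⁻: pKₐ(CF₃SO₃H (triflic acid)) ≈ -14
CH₂=CHCH₂–I loses I⁻: pKₐ(HI) ≈ -10
CH₂=CHCH₂–Cl loses Cl⁻: pKₐ(HCl) ≈ -7
CH₂=CHCH₂–ONO₂ loses NO₃⁻: pKₐ(HNO₃) ≈ -1.3
CH₂=CHCH₂–OPO(OH)₂ loses H₂PO₄⁻: pKₐ(H₃PO₄) ≈ 2.1
CH₂=CHCH₂–OAc loses AcO⁻: pKₐ(CH₃COOH) ≈ 4.8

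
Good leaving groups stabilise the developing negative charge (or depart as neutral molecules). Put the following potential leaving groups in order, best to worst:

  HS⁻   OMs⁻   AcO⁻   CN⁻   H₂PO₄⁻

OMs⁻ > H₂PO₄⁻ > AcO⁻ > HS⁻ > CN⁻

A good leaving group is a weak base: the lower the pKₐ of its conjugate acid, the more readily it departs.
OMs⁻: pKₐ(CH₃SO₃H (MsOH)) ≈ -1.9 — resonance-delocalised alkanesulfonate
H₂PO₄⁻: pKₐ(H₃PO₄) ≈ 2.1 — moderate base; biological leaving group after further activation
AcO⁻: pKₐ(CH₃COOH) ≈ 4.8 — resonance-stabilised but still a weak base
HS⁻: pKₐ(H₂S) ≈ 7 — larger and more polarisable than the oxygen analogue
CN⁻: pKₐ(HCN) ≈ 9.2 — sp carbon stabilises the charge somewhat, but still a poor LG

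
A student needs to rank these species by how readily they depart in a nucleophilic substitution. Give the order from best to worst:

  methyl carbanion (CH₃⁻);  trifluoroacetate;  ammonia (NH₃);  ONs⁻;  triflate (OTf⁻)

triflate (OTf⁻) > ONs⁻ > trifluoroacetate > ammonia (NH₃) > methyl carbanion (CH₃⁻)

Leaving-group ability tracks the stability of the departed species; conjugate-acid pKₐ is the usual yardstick (lower pKₐ → better LG).
triflate (OTf⁻): pKₐ(CF₃SO₃H (triflic acid)) ≈ -14
ONs⁻: pKₐ(p-O₂NC₆H₄SO₃H) ≈ -3.5 — p-nitro group further stabilises the sulfonate
trifluoroacetate: pKₐ(CF₃COOH) ≈ 0.2 — strongly electron-withdrawing CF₃ stabilises the carboxylate
ammonia (NH₃): pKₐ(NH₄⁺) ≈ 9.2 — neutral but moderately basic; leaves from R–NH₃⁺
methyl carbanion (CH₃⁻): pKₐ(CH₄) ≈ 48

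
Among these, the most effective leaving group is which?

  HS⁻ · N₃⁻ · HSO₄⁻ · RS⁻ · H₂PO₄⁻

Leaving-group ability tracks the stability of the departed species; conjugate-acid pKₐ is the usual yardstick (lower pKₐ → better LG).
HSO₄⁻: pKₐ(H₂SO₄) ≈ -3
H₂PO₄⁻: pKₐ(H₃PO₄) ≈ 2.1
N₃⁻: pKₐ(HN₃) ≈ 4.7
HS⁻: pKₐ(H₂S) ≈ 7
RS⁻: pKₐ(RSH (a thiol)) ≈ 10.5

HSO₄⁻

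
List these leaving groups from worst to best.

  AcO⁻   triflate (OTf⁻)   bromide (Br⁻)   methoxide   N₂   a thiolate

A good leaving group is a weak base: the lower the pKₐ of its conjugate acid, the more readily it departs.
N₂: no meaningful conjugate acid; N₂ departs as an exceptionally stable neutral molecule
triflate (OTf⁻): pKₐ(CF₃SO₃H (triflic acid)) ≈ -14
bromide (Br⁻): pKₐ(HBr) ≈ -9 — weak base; good leaving group
AcO⁻: pKₐ(CH₃COOH) ≈ 4.8 — resonance-stabilised but still a weak base
a thiolate: pKₐ(RSH (a thiol)) ≈ 10.5
methoxide: pKₐ(CH₃OH) ≈ 15.5
The question asks for worst first, so the sequence is read in increasing leaving-group ability.

methoxide < a thiolate < AcO⁻ < bromide (Br⁻) < triflate (OTf⁻) < N₂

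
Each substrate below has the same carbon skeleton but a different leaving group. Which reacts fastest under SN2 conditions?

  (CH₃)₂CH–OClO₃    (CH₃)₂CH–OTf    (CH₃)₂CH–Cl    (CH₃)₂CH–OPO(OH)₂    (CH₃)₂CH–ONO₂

(CH₃)₂CH–OTf

The skeletons are identical, so relative rate is governed entirely by leaving-group ability.
Leaving-group ability tracks the stability of the departed species; conjugate-acid pKₐ is the usual yardstick (lower pKₐ → better LG).
(CH₃)₂CH–OTf loses OTf⁻: pKₐ(CF₃SO₃H (triflic acid)) ≈ -14
(CH₃)₂CH–OClO₃ loses ClO₄⁻: pKₐ(HClO₄) ≈ -10
(CH₃)₂CH–Cl loses Cl⁻: pKₐ(HCl) ≈ -7
(CH₃)₂CH–ONO₂ loses NO₃⁻: pKₐ(HNO₃) ≈ -1.3
(CH₃)₂CH–OPO(OH)₂ loses H₂PO₄⁻: pKₐ(H₃PO₄) ≈ 2.1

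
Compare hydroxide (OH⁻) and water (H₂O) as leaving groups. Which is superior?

water (H₂O)

water (H₂O) is the better leaving group.
pKₐ(H₃O⁺) ≈ -1.7 versus pKₐ(H₂O) ≈ 15.7: water (H₂O) is the much weaker base.
Neutral; leaves from a protonated alcohol (R–OH₂⁺).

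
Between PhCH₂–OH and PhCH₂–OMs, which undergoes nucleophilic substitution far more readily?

From PhCH₂–OH the departing group would be OH⁻ (pKₐ(H₂O) ≈ 15.7). Strong base; essentially never leaves without prior activation.
From PhCH₂–OMs the leaving group is OMs⁻ (pKₐ(CH₃SO₃H (MsOH)) ≈ -1.9). Resonance-delocalised alkanesulfonate.
(In practice PhCH₂–OMs is made from PhCH₂–OH by treatment with MsCl / Et₃N, converting the hydroxyl into a mesylate.)

PhCH₂–OMs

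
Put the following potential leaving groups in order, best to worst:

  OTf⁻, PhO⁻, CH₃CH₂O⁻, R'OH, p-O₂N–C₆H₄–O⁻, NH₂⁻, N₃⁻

OTf⁻ > R'OH > N₃⁻ > p-O₂N–C₆H₄–O⁻ > PhO⁻ > CH₃CH₂O⁻ > NH₂⁻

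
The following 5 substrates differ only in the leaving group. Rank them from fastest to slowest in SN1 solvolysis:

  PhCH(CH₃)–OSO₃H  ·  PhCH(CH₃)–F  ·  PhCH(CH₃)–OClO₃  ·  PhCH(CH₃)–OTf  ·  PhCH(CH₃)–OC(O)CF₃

PhCH(CH₃)–OTf > PhCH(CH₃)–OClO₃ > PhCH(CH₃)–OSO₃H > PhCH(CH₃)–OC(O)CF₃ > PhCH(CH₃)–F

Same R in every case — rank the leaving groups.
Leaving-group ability tracks the stability of the departed species; conjugate-acid pKₐ is the usual yardstick (lower pKₐ → better LG).
PhCH(CH₃)–OTf loses OTf⁻: pKₐ(CF₃SO₃H (triflic acid)) ≈ -14
PhCH(CH₃)–OClO₃ loses ClO₄⁻: pKₐ(HClO₄) ≈ -10
PhCH(CH₃)–OSO₃H loses HSO₄⁻: pKₐ(H₂SO₄) ≈ -3
PhCH(CH₃)–OC(O)CF₃ loses CF₃COO⁻: pKₐ(CF₃COOH) ≈ 0.2
PhCH(CH₃)–F loses F⁻: pKₐ(HF) ≈ 3.2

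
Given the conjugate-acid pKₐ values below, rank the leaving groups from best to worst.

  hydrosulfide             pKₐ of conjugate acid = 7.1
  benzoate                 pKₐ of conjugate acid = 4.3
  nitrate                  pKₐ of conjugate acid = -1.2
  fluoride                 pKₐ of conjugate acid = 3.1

Lower conjugate-acid pKₐ ⇒ weaker base ⇒ better leaving group.
Sorting by the given values: nitrate (-1.2), fluoride (3.1), benzoate (4.3), hydrosulfide (7.1).

nitrate > fluoride > benzoate > hydrosulfide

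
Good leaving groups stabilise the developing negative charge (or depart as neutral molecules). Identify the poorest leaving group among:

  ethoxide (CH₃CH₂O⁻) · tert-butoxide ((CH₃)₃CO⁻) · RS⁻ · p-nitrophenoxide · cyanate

tert-butoxide ((CH₃)₃CO⁻)

Rank by basicity of the departing species: weakest base leaves most easily.
cyanate: pKₐ(HOCN) ≈ 3.5
p-nitrophenoxide: pKₐ(p-nitrophenol) ≈ 7.2
RS⁻: pKₐ(RSH (a thiol)) ≈ 10.5
ethoxide (CH₃CH₂O⁻): pKₐ(CH₃CH₂OH) ≈ 16
tert-butoxide ((CH₃)₃CO⁻): pKₐ(t-BuOH) ≈ 18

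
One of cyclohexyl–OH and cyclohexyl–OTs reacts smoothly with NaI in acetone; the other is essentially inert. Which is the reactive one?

cyclohexyl–OTs

From cyclohexyl–OH the departing group would be OH⁻ (pKₐ(H₂O) ≈ 15.7). Strong base; essentially never leaves without prior activation.
From cyclohexyl–OTs the leaving group is OTs⁻ (pKₐ(p-CH₃C₆H₄SO₃H (TsOH)) ≈ -2.8). Resonance-delocalised arenesulfonate.
(In practice cyclohexyl–OTs is made from cyclohexyl–OH by treatment with TsCl / pyridine, converting the hydroxyl into a tosylate.)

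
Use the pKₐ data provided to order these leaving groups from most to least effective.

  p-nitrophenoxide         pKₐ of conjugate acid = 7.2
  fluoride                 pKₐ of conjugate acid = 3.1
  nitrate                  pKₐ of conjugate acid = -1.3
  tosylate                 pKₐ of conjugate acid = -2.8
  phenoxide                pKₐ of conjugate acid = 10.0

Lower conjugate-acid pKₐ ⇒ weaker base ⇒ better leaving group.
Sorting by the given values: tosylate (-2.8), nitrate (-1.3), fluoride (3.1), p-nitrophenoxide (7.2), phenoxide (10.0).

tosylate > nitrate > fluoride > p-nitrophenoxide > phenoxide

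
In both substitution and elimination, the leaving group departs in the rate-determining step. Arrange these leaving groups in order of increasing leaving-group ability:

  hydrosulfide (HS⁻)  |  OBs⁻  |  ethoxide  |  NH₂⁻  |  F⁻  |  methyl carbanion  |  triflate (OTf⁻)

triflate (OTf⁻): pKₐ(CF₃SO₃H (triflic acid)) ≈ -14
OBs⁻: pKₐ(p-BrC₆H₄SO₃H) ≈ -2.8
F⁻: pKₐ(HF) ≈ 3.2
hydrosulfide (HS⁻): pKₐ(H₂S) ≈ 7
ethoxide: pKₐ(CH₃CH₂OH) ≈ 16
NH₂⁻: pKₐ(NH₃) ≈ 38
methyl carbanion: pKₐ(CH₄) ≈ 48
Listed from poorest to best leaving group as asked.

methyl carbanion < NH₂⁻ < ethoxide < hydrosulfide (HS⁻) < F⁻ < OBs⁻ < triflate (OTf⁻)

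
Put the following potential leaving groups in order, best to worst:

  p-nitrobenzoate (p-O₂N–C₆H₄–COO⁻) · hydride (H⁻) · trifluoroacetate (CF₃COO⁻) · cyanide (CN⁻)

trifluoroacetate (CF₃COO⁻) > p-nitrobenzoate (p-O₂N–C₆H₄–COO⁻) > cyanide (CN⁻) > hydride (H⁻)

Rank by basicity of the departing species: weakest base leaves most easily.
trifluoroacetate (CF₃COO⁻): pKₐ(CF₃COOH) ≈ 0.2
p-nitrobenzoate (p-O₂N–C₆H₄–COO⁻): pKₐ(p-nitrobenzoic acid) ≈ 3.4
cyanide (CN⁻): pKₐ(HCN) ≈ 9.2
hydride (H⁻): pKₐ(H₂) ≈ 36 — extremely strong base; leaves only in special hydride-transfer contexts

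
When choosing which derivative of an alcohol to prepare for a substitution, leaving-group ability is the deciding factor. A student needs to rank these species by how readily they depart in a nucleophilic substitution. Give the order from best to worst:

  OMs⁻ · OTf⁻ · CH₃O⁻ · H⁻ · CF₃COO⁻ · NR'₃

OTf⁻ > OMs⁻ > CF₃COO⁻ > NR'₃ > CH₃O⁻ > H⁻

OTf⁻: pKₐ(CF₃SO₃H (triflic acid)) ≈ -14
OMs⁻: pKₐ(CH₃SO₃H (MsOH)) ≈ -1.9
CF₃COO⁻: pKₐ(CF₃COOH) ≈ 0.2 — strongly electron-withdrawing CF₃ stabilises the carboxylate
NR'₃: pKₐ(R'₃NH⁺) ≈ 10.7
CH₃O⁻: pKₐ(CH₃OH) ≈ 15.5 — strong base; alkoxides do not leave unassisted
H⁻: pKₐ(H₂) ≈ 36 — extremely strong base; leaves only in special hydride-transfer contexts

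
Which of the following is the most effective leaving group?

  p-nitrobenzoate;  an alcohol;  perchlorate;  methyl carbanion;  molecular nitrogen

Rank by basicity of the departing species: weakest base leaves most easily.
molecular nitrogen: no meaningful conjugate acid; N₂ departs as an exceptionally stable neutral molecule
perchlorate: pKₐ(HClO₄) ≈ -10
an alcohol: pKₐ(R'OH₂⁺) ≈ -2.4
p-nitrobenzoate: pKₐ(p-nitrobenzoic acid) ≈ 3.4
methyl carbanion: pKₐ(CH₄) ≈ 48

molecular nitrogen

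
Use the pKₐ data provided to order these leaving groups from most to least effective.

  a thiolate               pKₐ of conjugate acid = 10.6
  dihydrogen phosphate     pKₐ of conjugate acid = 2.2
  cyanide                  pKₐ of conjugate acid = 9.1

dihydrogen phosphate > cyanide > a thiolate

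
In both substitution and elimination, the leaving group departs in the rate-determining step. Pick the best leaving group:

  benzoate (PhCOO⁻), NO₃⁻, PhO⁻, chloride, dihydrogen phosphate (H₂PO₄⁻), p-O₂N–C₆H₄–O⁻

The more stable X⁻ (or X) is on its own — i.e. the weaker a base it is — the better a leaving group it makes.
chloride: pKₐ(HCl) ≈ -7
NO₃⁻: pKₐ(HNO₃) ≈ -1.3
dihydrogen phosphate (H₂PO₄⁻): pKₐ(H₃PO₄) ≈ 2.1
benzoate (PhCOO⁻): pKₐ(C₆H₅COOH) ≈ 4.2
p-O₂N–C₆H₄–O⁻: pKₐ(p-nitrophenol) ≈ 7.2
PhO⁻: pKₐ(C₆H₅OH (phenol)) ≈ 10

chloride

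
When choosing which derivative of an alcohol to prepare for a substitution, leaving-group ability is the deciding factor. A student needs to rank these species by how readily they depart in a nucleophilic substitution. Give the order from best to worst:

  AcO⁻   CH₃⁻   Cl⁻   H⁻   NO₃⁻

Cl⁻ > NO₃⁻ > AcO⁻ > H⁻ > CH₃⁻

A good leaving group is a weak base: the lower the pKₐ of its conjugate acid, the more readily it departs.
Cl⁻: pKₐ(HCl) ≈ -7 — moderately weak base
NO₃⁻: pKₐ(HNO₃) ≈ -1.3 — resonance-delocalised over three oxygens
AcO⁻: pKₐ(CH₃COOH) ≈ 4.8
H⁻: pKₐ(H₂) ≈ 36 — extremely strong base; leaves only in special hydride-transfer contexts
CH₃⁻: pKₐ(CH₄) ≈ 48 — unstabilised carbanion; the worst conceivable leaving group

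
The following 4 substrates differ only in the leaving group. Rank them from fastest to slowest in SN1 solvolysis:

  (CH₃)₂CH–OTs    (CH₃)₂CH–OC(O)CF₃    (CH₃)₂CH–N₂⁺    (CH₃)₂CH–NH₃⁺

With the same alkyl group throughout, only the leaving group differentiates the rates.
Rank by basicity of the departing species: weakest base leaves most easily.
(CH₃)₂CH–N₂⁺ loses N₂: no meaningful conjugate acid; N₂ departs as an exceptionally stable neutral molecule
(CH₃)₂CH–OTs loses OTs⁻: pKₐ(p-CH₃C₆H₄SO₃H (TsOH)) ≈ -2.8
(CH₃)₂CH–OC(O)CF₃ loses CF₃COO⁻: pKₐ(CF₃COOH) ≈ 0.2
(CH₃)₂CH–NH₃⁺ loses NH₃: pKₐ(NH₄⁺) ≈ 9.2

(CH₃)₂CH–N₂⁺ > (CH₃)₂CH–OTs > (CH₃)₂CH–OC(O)CF₃ > (CH₃)₂CH–NH₃⁺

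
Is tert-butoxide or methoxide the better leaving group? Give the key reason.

methoxide is the better leaving group.
pKₐ(CH₃OH) ≈ 15.5 versus pKₐ(t-BuOH) ≈ 18: methoxide is the much weaker base.
Strong base; alkoxides do not leave unassisted.

methoxide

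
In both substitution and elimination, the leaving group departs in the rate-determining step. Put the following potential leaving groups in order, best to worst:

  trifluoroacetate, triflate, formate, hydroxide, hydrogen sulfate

triflate > hydrogen sulfate > trifluoroacetate > formate > hydroxide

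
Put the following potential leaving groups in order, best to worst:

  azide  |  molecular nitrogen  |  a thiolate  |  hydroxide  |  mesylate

molecular nitrogen > mesylate > azide > a thiolate > hydroxide

molecular nitrogen: no meaningful conjugate acid; N₂ departs as an exceptionally stable neutral molecule
mesylate: pKₐ(CH₃SO₃H (MsOH)) ≈ -1.9
azide: pKₐ(HN₃) ≈ 4.7
a thiolate: pKₐ(RSH (a thiol)) ≈ 10.5
hydroxide: pKₐ(H₂O) ≈ 15.7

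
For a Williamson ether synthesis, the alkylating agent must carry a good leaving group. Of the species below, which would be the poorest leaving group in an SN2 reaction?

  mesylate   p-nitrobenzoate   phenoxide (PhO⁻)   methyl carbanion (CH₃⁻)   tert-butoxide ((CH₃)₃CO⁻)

A good leaving group is a weak base: the lower the pKₐ of its conjugate acid, the more readily it departs.
mesylate: pKₐ(CH₃SO₃H (MsOH)) ≈ -1.9
p-nitrobenzoate: pKₐ(p-nitrobenzoic acid) ≈ 3.4
phenoxide (PhO⁻): pKₐ(C₆H₅OH (phenol)) ≈ 10
tert-butoxide ((CH₃)₃CO⁻): pKₐ(t-BuOH) ≈ 18
methyl carbanion (CH₃⁻): pKₐ(CH₄) ≈ 48

methyl carbanion (CH₃⁻)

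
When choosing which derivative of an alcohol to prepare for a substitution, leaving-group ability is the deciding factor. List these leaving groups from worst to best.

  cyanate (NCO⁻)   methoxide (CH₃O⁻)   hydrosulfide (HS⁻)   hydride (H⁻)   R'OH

Leaving-group ability tracks the stability of the departed species; conjugate-acid pKₐ is the usual yardstick (lower pKₐ → better LG).
R'OH: pKₐ(R'OH₂⁺) ≈ -2.4 — neutral; leaves from a protonated ether (an oxonium ion, R–O(H)R'⁺)
cyanate (NCO⁻): pKₐ(HOCN) ≈ 3.5 — resonance between N and O
hydrosulfide (HS⁻): pKₐ(H₂S) ≈ 7
methoxide (CH₃O⁻): pKₐ(CH₃OH) ≈ 15.5
hydride (H⁻): pKₐ(H₂) ≈ 36
The question asks for worst first, so the sequence is read in increasing leaving-group ability.

hydride (H⁻) < methoxide (CH₃O⁻) < hydrosulfide (HS⁻) < cyanate (NCO⁻) < R'OH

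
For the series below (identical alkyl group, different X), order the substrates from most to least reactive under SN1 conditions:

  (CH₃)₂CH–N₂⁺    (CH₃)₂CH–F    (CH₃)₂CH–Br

(CH₃)₂CH–N₂⁺ > (CH₃)₂CH–Br > (CH₃)₂CH–F

The skeletons are identical, so relative rate is governed entirely by leaving-group ability.
Rank by basicity of the departing species: weakest base leaves most easily.
(CH₃)₂CH–N₂⁺ loses N₂: no meaningful conjugate acid; N₂ departs as an exceptionally stable neutral molecule
(CH₃)₂CH–Br loses Br⁻: pKₐ(HBr) ≈ -9
(CH₃)₂CH–F loses F⁻: pKₐ(HF) ≈ 3.2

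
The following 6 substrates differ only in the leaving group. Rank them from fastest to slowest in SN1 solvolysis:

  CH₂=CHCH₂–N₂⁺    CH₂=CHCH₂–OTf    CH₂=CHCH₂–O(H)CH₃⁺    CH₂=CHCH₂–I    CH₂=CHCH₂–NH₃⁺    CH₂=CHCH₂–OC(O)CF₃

CH₂=CHCH₂–N₂⁺ > CH₂=CHCH₂–OTf > CH₂=CHCH₂–I > CH₂=CHCH₂–O(H)CH₃⁺ > CH₂=CHCH₂–OC(O)CF₃ > CH₂=CHCH₂–NH₃⁺

The skeletons are identical, so relative rate is governed entirely by leaving-group ability.
A good leaving group is a weak base: the lower the pKₐ of its conjugate acid, the more readily it departs.
CH₂=CHCH₂–N₂⁺ loses N₂: no meaningful conjugate acid; N₂ departs as an exceptionally stable neutral molecule
CH₂=CHCH₂–OTf loses OTf⁻: pKₐ(CF₃SO₃H (triflic acid)) ≈ -14
CH₂=CHCH₂–I loses I⁻: pKₐ(HI) ≈ -10
CH₂=CHCH₂–O(H)CH₃⁺ loses R'OH: pKₐ(R'OH₂⁺) ≈ -2.4
CH₂=CHCH₂–OC(O)CF₃ loses CF₃COO⁻: pKₐ(CF₃COOH) ≈ 0.2
CH₂=CHCH₂–NH₃⁺ loses NH₃: pKₐ(NH₄⁺) ≈ 9.2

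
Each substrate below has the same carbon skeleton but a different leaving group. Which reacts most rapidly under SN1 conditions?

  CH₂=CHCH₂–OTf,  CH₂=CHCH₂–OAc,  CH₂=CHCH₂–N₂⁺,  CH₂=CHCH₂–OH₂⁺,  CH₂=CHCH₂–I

Same R in every case — rank the leaving groups.
A good leaving group is a weak base: the lower the pKₐ of its conjugate acid, the more readily it departs.
CH₂=CHCH₂–N₂⁺ loses N₂: no meaningful conjugate acid; N₂ departs as an exceptionally stable neutral molecule
CH₂=CHCH₂–OTf loses OTf⁻: pKₐ(CF₃SO₃H (triflic acid)) ≈ -14
CH₂=CHCH₂–I loses I⁻: pKₐ(HI) ≈ -10
CH₂=CHCH₂–OH₂⁺ loses H₂O: pKₐ(H₃O⁺) ≈ -1.7
CH₂=CHCH₂–OAc loses AcO⁻: pKₐ(CH₃COOH) ≈ 4.8

CH₂=CHCH₂–N₂⁺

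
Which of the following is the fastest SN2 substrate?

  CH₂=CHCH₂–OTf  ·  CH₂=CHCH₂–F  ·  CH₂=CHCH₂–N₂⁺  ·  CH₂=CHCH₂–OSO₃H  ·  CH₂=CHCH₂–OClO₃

CH₂=CHCH₂–N₂⁺

Identical carbon frameworks mean the comparison reduces to leaving-group quality.
Leaving-group ability tracks the stability of the departed species; conjugate-acid pKₐ is the usual yardstick (lower pKₐ → better LG).
CH₂=CHCH₂–N₂⁺ loses N₂: no meaningful conjugate acid; N₂ departs as an exceptionally stable neutral molecule
CH₂=CHCH₂–OTf loses OTf⁻: pKₐ(CF₃SO₃H (triflic acid)) ≈ -14
CH₂=CHCH₂–OClO₃ loses ClO₄⁻: pKₐ(HClO₄) ≈ -10
CH₂=CHCH₂–OSO₃H loses HSO₄⁻: pKₐ(H₂SO₄) ≈ -3
CH₂=CHCH₂–F loses F⁻: pKₐ(HF) ≈ 3.2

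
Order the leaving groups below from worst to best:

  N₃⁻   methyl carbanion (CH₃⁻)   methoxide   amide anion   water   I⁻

A good leaving group is a weak base: the lower the pKₐ of its conjugate acid, the more readily it departs.
I⁻: pKₐ(HI) ≈ -10 — large, highly polarisable; very weak base
water: pKₐ(H₃O⁺) ≈ -1.7
N₃⁻: pKₐ(HN₃) ≈ 4.7 — linear, resonance-stabilised
methoxide: pKₐ(CH₃OH) ≈ 15.5
amide anion: pKₐ(NH₃) ≈ 38
methyl carbanion (CH₃⁻): pKₐ(CH₄) ≈ 48 — unstabilised carbanion; the worst conceivable leaving group
The question asks for worst first, so the sequence is read in increasing leaving-group ability.

methyl carbanion (CH₃⁻) < amide anion < methoxide < N₃⁻ < water < I⁻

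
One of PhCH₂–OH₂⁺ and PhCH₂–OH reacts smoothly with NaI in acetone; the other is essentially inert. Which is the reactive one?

PhCH₂–OH₂⁺

From PhCH₂–OH the departing group would be OH⁻ (pKₐ(H₂O) ≈ 15.7). Strong base; essentially never leaves without prior activation.
From PhCH₂–OH₂⁺ the leaving group is H₂O (pKₐ(H₃O⁺) ≈ -1.7). Neutral; leaves from a protonated alcohol (R–OH₂⁺).
(In practice PhCH₂–OH₂⁺ is made from PhCH₂–OH by protonation with strong acid, converting the leaving group from hydroxide to neutral water.)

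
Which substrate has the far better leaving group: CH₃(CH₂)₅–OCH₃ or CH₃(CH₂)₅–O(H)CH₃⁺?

From CH₃(CH₂)₅–OCH₃ the departing group would be CH₃O⁻ (pKₐ(CH₃OH) ≈ 15.5). Strong base; alkoxides do not leave unassisted.
From CH₃(CH₂)₅–O(H)CH₃⁺ the leaving group is R'OH (pKₐ(R'OH₂⁺) ≈ -2.4). Neutral; leaves from a protonated ether (an oxonium ion, R–O(H)R'⁺).
(In practice CH₃(CH₂)₅–O(H)CH₃⁺ is made from CH₃(CH₂)₅–OCH₃ by protonation with concentrated HI, allowing neutral methanol, rather than methoxide, to depart.)

CH₃(CH₂)₅–O(H)CH₃⁺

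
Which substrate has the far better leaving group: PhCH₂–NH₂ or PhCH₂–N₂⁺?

From PhCH₂–NH₂ the departing group would be NH₂⁻ (pKₐ(NH₃) ≈ 38). Extremely strong base; never a leaving group.
From PhCH₂–N₂⁺ the leaving group is N₂ (no meaningful conjugate acid; N₂ departs as an exceptionally stable neutral molecule).
(In practice PhCH₂–N₂⁺ is made from PhCH₂–NH₂ by diazotisation (NaNO₂ / HCl, 0 °C), generating a diazonium salt that expels N₂.)

PhCH₂–N₂⁺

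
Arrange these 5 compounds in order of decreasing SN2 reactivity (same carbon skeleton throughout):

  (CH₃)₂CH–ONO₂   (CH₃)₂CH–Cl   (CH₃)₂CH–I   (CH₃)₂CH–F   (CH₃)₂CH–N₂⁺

Same R in every case — rank the leaving groups.
A good leaving group is a weak base: the lower the pKₐ of its conjugate acid, the more readily it departs.
(CH₃)₂CH–N₂⁺ loses N₂: no meaningful conjugate acid; N₂ departs as an exceptionally stable neutral molecule
(CH₃)₂CH–I loses I⁻: pKₐ(HI) ≈ -10
(CH₃)₂CH–Cl loses Cl⁻: pKₐ(HCl) ≈ -7
(CH₃)₂CH–ONO₂ loses NO₃⁻: pKₐ(HNO₃) ≈ -1.3
(CH₃)₂CH–F loses F⁻: pKₐ(HF) ≈ 3.2

(CH₃)₂CH–N₂⁺ > (CH₃)₂CH–I > (CH₃)₂CH–Cl > (CH₃)₂CH–ONO₂ > (CH₃)₂CH–F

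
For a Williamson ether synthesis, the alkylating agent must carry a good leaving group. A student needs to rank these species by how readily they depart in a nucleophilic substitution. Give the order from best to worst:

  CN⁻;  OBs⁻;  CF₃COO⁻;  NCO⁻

OBs⁻ > CF₃COO⁻ > NCO⁻ > CN⁻

Leaving-group ability tracks the stability of the departed species; conjugate-acid pKₐ is the usual yardstick (lower pKₐ → better LG).
OBs⁻: pKₐ(p-BrC₆H₄SO₃H) ≈ -2.8 — arenesulfonate with a p-bromo substituent
CF₃COO⁻: pKₐ(CF₃COOH) ≈ 0.2 — strongly electron-withdrawing CF₃ stabilises the carboxylate
NCO⁻: pKₐ(HOCN) ≈ 3.5
CN⁻: pKₐ(HCN) ≈ 9.2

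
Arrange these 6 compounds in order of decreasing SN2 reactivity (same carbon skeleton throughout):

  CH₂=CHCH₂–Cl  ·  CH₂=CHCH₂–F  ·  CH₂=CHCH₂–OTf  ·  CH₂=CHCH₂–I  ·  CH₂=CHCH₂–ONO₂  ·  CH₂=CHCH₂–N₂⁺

Same R in every case — rank the leaving groups.
The more stable X⁻ (or X) is on its own — i.e. the weaker a base it is — the better a leaving group it makes.
CH₂=CHCH₂–N₂⁺ loses N₂: no meaningful conjugate acid; N₂ departs as an exceptionally stable neutral molecule
CH₂=CHCH₂–OTf loses OTf⁻: pKₐ(CF₃SO₃H (triflic acid)) ≈ -14
CH₂=CHCH₂–I loses I⁻: pKₐ(HI) ≈ -10
CH₂=CHCH₂–Cl loses Cl⁻: pKₐ(HCl) ≈ -7
CH₂=CHCH₂–ONO₂ loses NO₃⁻: pKₐ(HNO₃) ≈ -1.3
CH₂=CHCH₂–F loses F⁻: pKₐ(HF) ≈ 3.2

CH₂=CHCH₂–N₂⁺ > CH₂=CHCH₂–OTf > CH₂=CHCH₂–I > CH₂=CHCH₂–Cl > CH₂=CHCH₂–ONO₂ > CH₂=CHCH₂–F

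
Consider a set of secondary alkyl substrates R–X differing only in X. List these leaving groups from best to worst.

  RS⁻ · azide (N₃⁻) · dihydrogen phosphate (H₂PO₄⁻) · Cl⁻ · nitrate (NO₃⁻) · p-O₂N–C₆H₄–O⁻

Cl⁻: pKₐ(HCl) ≈ -7
nitrate (NO₃⁻): pKₐ(HNO₃) ≈ -1.3
dihydrogen phosphate (H₂PO₄⁻): pKₐ(H₃PO₄) ≈ 2.1
azide (N₃⁻): pKₐ(HN₃) ≈ 4.7
p-O₂N–C₆H₄–O⁻: pKₐ(p-nitrophenol) ≈ 7.2
RS⁻: pKₐ(RSH (a thiol)) ≈ 10.5

Cl⁻ > nitrate (NO₃⁻) > dihydrogen phosphate (H₂PO₄⁻) > azide (N₃⁻) > p-O₂N–C₆H₄–O⁻ > RS⁻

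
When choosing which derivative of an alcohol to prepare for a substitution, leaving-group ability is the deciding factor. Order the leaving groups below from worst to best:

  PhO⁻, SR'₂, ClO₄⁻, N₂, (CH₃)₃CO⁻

N₂: no meaningful conjugate acid; N₂ departs as an exceptionally stable neutral molecule
ClO₄⁻: pKₐ(HClO₄) ≈ -10 — extremely weak base; rarely used for safety reasons
SR'₂: pKₐ(R'₂SH⁺) ≈ -7 — neutral; leaves from a sulfonium salt (R–SR'₂⁺)
PhO⁻: pKₐ(C₆H₅OH (phenol)) ≈ 10
(CH₃)₃CO⁻: pKₐ(t-BuOH) ≈ 18
Listed from poorest to best leaving group as asked.

(CH₃)₃CO⁻ < PhO⁻ < SR'₂ < ClO₄⁻ < N₂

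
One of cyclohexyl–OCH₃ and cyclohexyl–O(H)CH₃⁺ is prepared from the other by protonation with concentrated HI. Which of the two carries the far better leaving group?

cyclohexyl–O(H)CH₃⁺

From cyclohexyl–OCH₃ the departing group would be CH₃O⁻ (pKₐ(CH₃OH) ≈ 15.5). Strong base; alkoxides do not leave unassisted.
From cyclohexyl–O(H)CH₃⁺ the leaving group is R'OH (pKₐ(R'OH₂⁺) ≈ -2.4). Neutral; leaves from a protonated ether (an oxonium ion, R–O(H)R'⁺).
Protonation with concentrated HI works by allowing neutral methanol, rather than methoxide, to depart, making cyclohexyl–O(H)CH₃⁺ enormously more reactive.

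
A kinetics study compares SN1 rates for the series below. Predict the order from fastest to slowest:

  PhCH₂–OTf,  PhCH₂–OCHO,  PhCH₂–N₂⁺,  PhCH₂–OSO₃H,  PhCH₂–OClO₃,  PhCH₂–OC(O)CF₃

PhCH₂–N₂⁺ > PhCH₂–OTf > PhCH₂–OClO₃ > PhCH₂–OSO₃H > PhCH₂–OC(O)CF₃ > PhCH₂–OCHO

Identical carbon frameworks mean the comparison reduces to leaving-group quality.
Rank by basicity of the departing species: weakest base leaves most easily.
PhCH₂–N₂⁺ loses N₂: no meaningful conjugate acid; N₂ departs as an exceptionally stable neutral molecule
PhCH₂–OTf loses OTf⁻: pKₐ(CF₃SO₃H (triflic acid)) ≈ -14
PhCH₂–OClO₃ loses ClO₄⁻: pKₐ(HClO₄) ≈ -10
PhCH₂–OSO₃H loses HSO₄⁻: pKₐ(H₂SO₄) ≈ -3
PhCH₂–OC(O)CF₃ loses CF₃COO⁻: pKₐ(CF₃COOH) ≈ 0.2
PhCH₂–OCHO loses HCOO⁻: pKₐ(HCOOH) ≈ 3.8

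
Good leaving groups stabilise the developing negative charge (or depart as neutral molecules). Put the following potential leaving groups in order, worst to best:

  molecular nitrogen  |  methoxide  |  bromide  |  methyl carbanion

methyl carbanion < methoxide < bromide < molecular nitrogen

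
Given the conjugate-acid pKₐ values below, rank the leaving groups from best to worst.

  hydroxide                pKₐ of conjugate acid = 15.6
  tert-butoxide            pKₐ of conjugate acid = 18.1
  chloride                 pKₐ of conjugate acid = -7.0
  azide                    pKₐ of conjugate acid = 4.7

Lower conjugate-acid pKₐ ⇒ weaker base ⇒ better leaving group.
Sorting by the given values: chloride (-7.0), azide (4.7), hydroxide (15.6), tert-butoxide (18.1).

chloride > azide > hydroxide > tert-butoxide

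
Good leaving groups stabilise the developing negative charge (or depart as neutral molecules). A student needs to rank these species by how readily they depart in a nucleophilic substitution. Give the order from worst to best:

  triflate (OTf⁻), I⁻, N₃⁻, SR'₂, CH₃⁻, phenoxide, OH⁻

CH₃⁻ < OH⁻ < phenoxide < N₃⁻ < SR'₂ < I⁻ < triflate (OTf⁻)

triflate (OTf⁻): pKₐ(CF₃SO₃H (triflic acid)) ≈ -14
I⁻: pKₐ(HI) ≈ -10
SR'₂: pKₐ(R'₂SH⁺) ≈ -7
N₃⁻: pKₐ(HN₃) ≈ 4.7
phenoxide: pKₐ(C₆H₅OH (phenol)) ≈ 10
OH⁻: pKₐ(H₂O) ≈ 15.7
CH₃⁻: pKₐ(CH₄) ≈ 48
Reversing gives the worst-to-best order requested.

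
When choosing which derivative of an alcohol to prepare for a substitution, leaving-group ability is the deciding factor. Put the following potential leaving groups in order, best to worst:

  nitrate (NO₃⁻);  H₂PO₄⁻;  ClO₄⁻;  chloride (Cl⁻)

A good leaving group is a weak base: the lower the pKₐ of its conjugate acid, the more readily it departs.
ClO₄⁻: pKₐ(HClO₄) ≈ -10 — extremely weak base; rarely used for safety reasons
chloride (Cl⁻): pKₐ(HCl) ≈ -7 — moderately weak base
nitrate (NO₃⁻): pKₐ(HNO₃) ≈ -1.3
H₂PO₄⁻: pKₐ(H₃PO₄) ≈ 2.1 — moderate base; biological leaving group after further activation

ClO₄⁻ > chloride (Cl⁻) > nitrate (NO₃⁻) > H₂PO₄⁻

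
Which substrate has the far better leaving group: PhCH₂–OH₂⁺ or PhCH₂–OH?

From PhCH₂–OH the departing group would be OH⁻ (pKₐ(H₂O) ≈ 15.7). Strong base; essentially never leaves without prior activation.
From PhCH₂–OH₂⁺ the leaving group is H₂O (pKₐ(H₃O⁺) ≈ -1.7). Neutral; leaves from a protonated alcohol (R–OH₂⁺).
(In practice PhCH₂–OH₂⁺ is made from PhCH₂–OH by protonation with strong acid, converting the leaving group from hydroxide to neutral water.)

PhCH₂–OH₂⁺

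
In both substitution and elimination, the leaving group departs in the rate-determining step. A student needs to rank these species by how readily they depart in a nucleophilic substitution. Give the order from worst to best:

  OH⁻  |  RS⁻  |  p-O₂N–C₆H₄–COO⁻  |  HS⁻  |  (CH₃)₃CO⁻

(CH₃)₃CO⁻ < OH⁻ < RS⁻ < HS⁻ < p-O₂N–C₆H₄–COO⁻

p-O₂N–C₆H₄–COO⁻: pKₐ(p-nitrobenzoic acid) ≈ 3.4 — electron-withdrawing nitro group stabilises the carboxylate
HS⁻: pKₐ(H₂S) ≈ 7 — larger and more polarisable than the oxygen analogue
RS⁻: pKₐ(RSH (a thiol)) ≈ 10.5
OH⁻: pKₐ(H₂O) ≈ 15.7 — strong base; essentially never leaves without prior activation
(CH₃)₃CO⁻: pKₐ(t-BuOH) ≈ 18
Reversing gives the worst-to-best order requested.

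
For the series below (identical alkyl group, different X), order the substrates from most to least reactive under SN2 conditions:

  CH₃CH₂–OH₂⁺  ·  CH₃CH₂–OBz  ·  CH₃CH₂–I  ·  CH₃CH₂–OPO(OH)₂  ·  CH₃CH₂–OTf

With the same alkyl group throughout, only the leaving group differentiates the rates.
Leaving-group ability tracks the stability of the departed species; conjugate-acid pKₐ is the usual yardstick (lower pKₐ → better LG).
CH₃CH₂–OTf loses OTf⁻: pKₐ(CF₃SO₃H (triflic acid)) ≈ -14
CH₃CH₂–I loses I⁻: pKₐ(HI) ≈ -10
CH₃CH₂–OH₂⁺ loses H₂O: pKₐ(H₃O⁺) ≈ -1.7
CH₃CH₂–OPO(OH)₂ loses H₂PO₄⁻: pKₐ(H₃PO₄) ≈ 2.1
CH₃CH₂–OBz loses PhCOO⁻: pKₐ(C₆H₅COOH) ≈ 4.2

CH₃CH₂–OTf > CH₃CH₂–I > CH₃CH₂–OH₂⁺ > CH₃CH₂–OPO(OH)₂ > CH₃CH₂–OBz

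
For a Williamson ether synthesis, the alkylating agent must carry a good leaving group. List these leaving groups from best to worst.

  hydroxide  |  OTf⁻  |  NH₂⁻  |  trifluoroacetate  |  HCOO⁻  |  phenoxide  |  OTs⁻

OTf⁻: pKₐ(CF₃SO₃H (triflic acid)) ≈ -14
OTs⁻: pKₐ(p-CH₃C₆H₄SO₃H (TsOH)) ≈ -2.8
trifluoroacetate: pKₐ(CF₃COOH) ≈ 0.2
HCOO⁻: pKₐ(HCOOH) ≈ 3.8
phenoxide: pKₐ(C₆H₅OH (phenol)) ≈ 10
hydroxide: pKₐ(H₂O) ≈ 15.7
NH₂⁻: pKₐ(NH₃) ≈ 38

OTf⁻ > OTs⁻ > trifluoroacetate > HCOO⁻ > phenoxide > hydroxide > NH₂⁻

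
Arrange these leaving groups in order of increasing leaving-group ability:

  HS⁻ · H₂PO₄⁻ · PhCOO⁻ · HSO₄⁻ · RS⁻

A good leaving group is a weak base: the lower the pKₐ of its conjugate acid, the more readily it departs.
HSO₄⁻: pKₐ(H₂SO₄) ≈ -3 — conjugate base of a strong mineral acid
H₂PO₄⁻: pKₐ(H₃PO₄) ≈ 2.1 — moderate base; biological leaving group after further activation
PhCOO⁻: pKₐ(C₆H₅COOH) ≈ 4.2 — aryl carboxylate
HS⁻: pKₐ(H₂S) ≈ 7
RS⁻: pKₐ(RSH (a thiol)) ≈ 10.5 — moderately basic; rarely leaves without activation
Listed from poorest to best leaving group as asked.

RS⁻ < HS⁻ < PhCOO⁻ < H₂PO₄⁻ < HSO₄⁻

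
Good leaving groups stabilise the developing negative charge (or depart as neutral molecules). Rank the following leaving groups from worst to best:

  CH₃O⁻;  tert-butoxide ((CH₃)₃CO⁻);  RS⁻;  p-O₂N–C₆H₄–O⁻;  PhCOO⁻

tert-butoxide ((CH₃)₃CO⁻) < CH₃O⁻ < RS⁻ < p-O₂N–C₆H₄–O⁻ < PhCOO⁻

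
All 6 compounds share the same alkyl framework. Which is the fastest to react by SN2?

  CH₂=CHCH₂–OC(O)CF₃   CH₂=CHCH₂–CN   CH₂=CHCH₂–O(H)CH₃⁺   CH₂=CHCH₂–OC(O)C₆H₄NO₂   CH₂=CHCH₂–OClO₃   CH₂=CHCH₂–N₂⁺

CH₂=CHCH₂–N₂⁺

Same R in every case — rank the leaving groups.
A good leaving group is a weak base: the lower the pKₐ of its conjugate acid, the more readily it departs.
CH₂=CHCH₂–N₂⁺ loses N₂: no meaningful conjugate acid; N₂ departs as an exceptionally stable neutral molecule
CH₂=CHCH₂–OClO₃ loses ClO₄⁻: pKₐ(HClO₄) ≈ -10
CH₂=CHCH₂–O(H)CH₃⁺ loses R'OH: pKₐ(R'OH₂⁺) ≈ -2.4
CH₂=CHCH₂–OC(O)CF₃ loses CF₃COO⁻: pKₐ(CF₃COOH) ≈ 0.2
CH₂=CHCH₂–OC(O)C₆H₄NO₂ loses p-O₂N–C₆H₄–COO⁻: pKₐ(p-nitrobenzoic acid) ≈ 3.4
CH₂=CHCH₂–CN loses CN⁻: pKₐ(HCN) ≈ 9.2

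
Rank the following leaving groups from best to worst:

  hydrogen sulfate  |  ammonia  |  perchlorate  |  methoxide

perchlorate: pKₐ(HClO₄) ≈ -10 — extremely weak base; rarely used for safety reasons
hydrogen sulfate: pKₐ(H₂SO₄) ≈ -3
ammonia: pKₐ(NH₄⁺) ≈ 9.2 — neutral but moderately basic; leaves from R–NH₃⁺
methoxide: pKₐ(CH₃OH) ≈ 15.5

perchlorate > hydrogen sulfate > ammonia > methoxide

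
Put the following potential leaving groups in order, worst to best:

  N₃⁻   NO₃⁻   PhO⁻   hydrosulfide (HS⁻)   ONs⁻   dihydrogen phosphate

ONs⁻: pKₐ(p-O₂NC₆H₄SO₃H) ≈ -3.5
NO₃⁻: pKₐ(HNO₃) ≈ -1.3
dihydrogen phosphate: pKₐ(H₃PO₄) ≈ 2.1
N₃⁻: pKₐ(HN₃) ≈ 4.7
hydrosulfide (HS⁻): pKₐ(H₂S) ≈ 7
PhO⁻: pKₐ(C₆H₅OH (phenol)) ≈ 10
The question asks for worst first, so the sequence is read in increasing leaving-group ability.

PhO⁻ < hydrosulfide (HS⁻) < N₃⁻ < dihydrogen phosphate < NO₃⁻ < ONs⁻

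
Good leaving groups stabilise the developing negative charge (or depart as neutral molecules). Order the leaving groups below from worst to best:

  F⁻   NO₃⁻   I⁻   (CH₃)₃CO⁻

I⁻: pKₐ(HI) ≈ -10
NO₃⁻: pKₐ(HNO₃) ≈ -1.3
F⁻: pKₐ(HF) ≈ 3.2
(CH₃)₃CO⁻: pKₐ(t-BuOH) ≈ 18
Reversing gives the worst-to-best order requested.

(CH₃)₃CO⁻ < F⁻ < NO₃⁻ < I⁻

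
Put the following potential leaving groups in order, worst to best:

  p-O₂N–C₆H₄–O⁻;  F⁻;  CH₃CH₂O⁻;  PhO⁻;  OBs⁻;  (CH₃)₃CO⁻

A good leaving group is a weak base: the lower the pKₐ of its conjugate acid, the more readily it departs.
OBs⁻: pKₐ(p-BrC₆H₄SO₃H) ≈ -2.8 — arenesulfonate with a p-bromo substituent
F⁻: pKₐ(HF) ≈ 3.2 — small and strongly basic; the poor halide leaving group
p-O₂N–C₆H₄–O⁻: pKₐ(p-nitrophenol) ≈ 7.2 — nitro group delocalises the charge; the classic chromogenic LG
PhO⁻: pKₐ(C₆H₅OH (phenol)) ≈ 10 — resonance into the ring helps, but still a poor LG
CH₃CH₂O⁻: pKₐ(CH₃CH₂OH) ≈ 16
(CH₃)₃CO⁻: pKₐ(t-BuOH) ≈ 18 — bulky, strongly basic alkoxide
Reversing gives the worst-to-best order requested.

(CH₃)₃CO⁻ < CH₃CH₂O⁻ < PhO⁻ < p-O₂N–C₆H₄–O⁻ < F⁻ < OBs⁻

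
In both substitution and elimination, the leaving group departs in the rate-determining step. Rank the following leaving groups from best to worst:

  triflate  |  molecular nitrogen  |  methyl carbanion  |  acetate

molecular nitrogen > triflate > acetate > methyl carbanion

molecular nitrogen: no meaningful conjugate acid; N₂ departs as an exceptionally stable neutral molecule
triflate: pKₐ(CF₃SO₃H (triflic acid)) ≈ -14
acetate: pKₐ(CH₃COOH) ≈ 4.8
methyl carbanion: pKₐ(CH₄) ≈ 48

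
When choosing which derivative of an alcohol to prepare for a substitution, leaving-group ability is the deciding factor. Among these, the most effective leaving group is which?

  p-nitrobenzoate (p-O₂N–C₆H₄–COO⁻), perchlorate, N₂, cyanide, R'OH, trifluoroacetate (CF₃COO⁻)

N₂

N₂: no meaningful conjugate acid; N₂ departs as an exceptionally stable neutral molecule
perchlorate: pKₐ(HClO₄) ≈ -10
R'OH: pKₐ(R'OH₂⁺) ≈ -2.4
trifluoroacetate (CF₃COO⁻): pKₐ(CF₃COOH) ≈ 0.2
p-nitrobenzoate (p-O₂N–C₆H₄–COO⁻): pKₐ(p-nitrobenzoic acid) ≈ 3.4
cyanide: pKₐ(HCN) ≈ 9.2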